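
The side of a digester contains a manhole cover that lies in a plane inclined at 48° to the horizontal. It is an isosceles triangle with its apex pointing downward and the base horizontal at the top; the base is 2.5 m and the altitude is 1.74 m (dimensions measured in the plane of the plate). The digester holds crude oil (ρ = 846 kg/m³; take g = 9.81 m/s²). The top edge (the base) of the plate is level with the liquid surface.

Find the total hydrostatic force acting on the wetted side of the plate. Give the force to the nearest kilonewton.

γ = ρg = 846 × 9.81 / 1000 = 8.29926 kN/m³.
Let θ = 48° be the plate's angle to the horizontal; measure y along the incline from where the plane meets the free surface. Vertical depth h = y·sinθ with sinθ = 0.743145.
With the apex down, the centroid sits h/3 = 1.74/3 = 0.58 m below the base (the top edge), so y_c = 0.58 m and h_c = 0.58 × 0.743145 = 0.431024 m.
A = ½ × 2.5 × 1.74 = 2.175 m².
Resultant F = γ·h_c·A = 8.29926 × 0.431024 × 2.175 = 7.78037 kN.

F ≈ 8 kN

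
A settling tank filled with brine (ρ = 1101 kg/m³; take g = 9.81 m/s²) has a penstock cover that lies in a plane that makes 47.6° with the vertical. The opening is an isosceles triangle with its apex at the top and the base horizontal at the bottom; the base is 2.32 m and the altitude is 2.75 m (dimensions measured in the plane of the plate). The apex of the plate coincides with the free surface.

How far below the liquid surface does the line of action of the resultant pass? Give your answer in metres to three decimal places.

h_p = 1.391 m

γ = ρg = 1101 × 9.81 / 1000 = 10.80081 kN/m³.
The plate makes 47.6° with the vertical, i.e. θ = 90° − 47.6° = 42.4° to the horizontal. Measuring y along the incline from the free-surface line, vertical depth h = y·sinθ with sinθ = 0.674302.
With the apex up, the centroid sits 2h/3 = 2 × 2.75/3 = 1.83333 m below the apex, so y_c = 1.83333 m and h_c = 1.83333 × 0.674302 = 1.23622 m.
A = ½ × 2.32 × 2.75 = 3.19 m².
Resultant F = γ·h_c·A = 10.80081 × 1.23622 × 3.19 = 42.5934 kN.
I_c = b·h³/36 = 2.32 × 2.75³/36 = 1.34024 m⁴.
Centre of pressure: y_p = y_c + I_c/(y_c·A) = 1.83333 + 1.34024/(1.83333 × 3.19) = 1.83333 + 0.229167 = 2.0625 m along the plane.
Vertically, h_p = y_p·sinθ = 2.0625 × 0.674302 = 1.39075 m.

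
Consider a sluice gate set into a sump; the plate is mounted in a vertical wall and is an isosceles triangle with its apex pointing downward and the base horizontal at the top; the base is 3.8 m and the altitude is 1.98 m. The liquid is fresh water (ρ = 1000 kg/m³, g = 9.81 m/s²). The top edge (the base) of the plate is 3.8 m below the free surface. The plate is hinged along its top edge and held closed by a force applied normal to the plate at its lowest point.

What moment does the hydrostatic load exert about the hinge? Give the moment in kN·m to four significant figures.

γ = ρg = 1000 × 9.81 = 9810 N/m³ = 9.81 kN/m³.
With the apex down, the centroid sits h/3 = 1.98/3 = 0.66 m below the base (the top edge), so the centroid depth is h_c = 3.8 + 0.66 = 4.46 m.
A = ½ × 3.8 × 1.98 = 3.762 m².
Resultant F = γ·h_c·A = 9.81 × 4.46 × 3.762 = 164.597 kN.
I_c = b·h³/36 = 3.8 × 1.98³/36 = 0.819364 m⁴.
Centre of pressure: y_p = y_c + I_c/(y_c·A) = 4.46 + 0.819364/(4.46 × 3.762) = 4.46 + 0.0488341 = 4.50883 m along the plane.
The resultant acts 0.66 + 0.0488341 = 0.708834 m (along the plate) below the hinge at the top edge, so the moment about the hinge is M = F × 0.708834 = 164.597 × 0.708834 = 116.672 kN·m.

M ≈ 116.7 kN·m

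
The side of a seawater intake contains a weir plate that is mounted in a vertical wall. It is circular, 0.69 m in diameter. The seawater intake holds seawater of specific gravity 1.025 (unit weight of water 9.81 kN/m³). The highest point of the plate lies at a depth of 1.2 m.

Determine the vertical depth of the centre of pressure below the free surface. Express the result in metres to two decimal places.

h_p = 1.56 m

γ = 1.025 × 9.81 = 10.05525 kN/m³.
The centroid is at the centre, 0.345 m below the top of the plate, so the centroid depth is h_c = 1.2 + 0.345 = 1.545 m.
A = π(0.345)² = 0.373928 m².
Resultant F = γ·h_c·A = 10.05525 × 1.545 × 0.373928 = 5.80911 kN.
I_c = πr⁴/4 = π × 0.345⁴/4 = 0.0111267 m⁴.
Centre of pressure: y_p = y_c + I_c/(y_c·A) = 1.545 + 0.0111267/(1.545 × 0.373928) = 1.545 + 0.0192597 = 1.56426 m along the plane.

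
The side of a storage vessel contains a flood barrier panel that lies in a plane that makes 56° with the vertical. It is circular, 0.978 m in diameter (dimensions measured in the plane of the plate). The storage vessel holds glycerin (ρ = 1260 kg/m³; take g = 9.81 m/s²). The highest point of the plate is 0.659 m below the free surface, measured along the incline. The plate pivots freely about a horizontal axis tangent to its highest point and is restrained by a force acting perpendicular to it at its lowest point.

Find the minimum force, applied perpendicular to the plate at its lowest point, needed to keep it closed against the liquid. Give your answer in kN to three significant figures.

P ≈ 3.30 kN

γ = ρg = 1260 × 9.81 / 1000 = 12.3606 kN/m³.
The plate makes 56° with the vertical, i.e. θ = 90° − 56° = 34° to the horizontal. Measuring y along the incline from the free-surface line, vertical depth h = y·sinθ with sinθ = 0.559193.
The centroid is at the centre, 0.489 m below the top of the plate, so y_c = 0.659 + 0.489 = 1.148 m and h_c = 1.148 × 0.559193 = 0.641954 m.
A = π(0.489)² = 0.751221 m².
Resultant F = γ·h_c·A = 12.3606 × 0.641954 × 0.751221 = 5.96089 kN.
I_c = πr⁴/4 = π × 0.489⁴/4 = 0.0449082 m⁴.
Centre of pressure: y_p = y_c + I_c/(y_c·A) = 1.148 + 0.0449082/(1.148 × 0.751221) = 1.148 + 0.0520734 = 1.20007 m along the plane.
The resultant acts 0.489 + 0.0520734 = 0.541073 m (along the plate) below the hinge at the top edge, so the moment about the hinge is M = F × 0.541073 = 5.96089 × 0.541073 = 3.22528 kN·m.
A normal force at the bottom, 0.978 m from the hinge, must supply this moment: P = 3.22528/0.978 = 3.29783 kN.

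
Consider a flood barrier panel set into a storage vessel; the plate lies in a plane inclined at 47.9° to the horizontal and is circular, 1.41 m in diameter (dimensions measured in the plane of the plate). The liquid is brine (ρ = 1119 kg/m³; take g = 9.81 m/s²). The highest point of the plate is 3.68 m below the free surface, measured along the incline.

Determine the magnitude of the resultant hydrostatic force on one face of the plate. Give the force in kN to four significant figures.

F ≈ 55.77 kN

γ = ρg = 1119 × 9.81 / 1000 = 10.97739 kN/m³.
Let θ = 47.9° be the plate's angle to the horizontal; measure y along the incline from where the plane meets the free surface. Vertical depth h = y·sinθ with sinθ = 0.741976.
The centroid is at the centre, 0.705 m below the top of the plate, so y_c = 3.68 + 0.705 = 4.385 m and h_c = 4.385 × 0.741976 = 3.25356 m.
A = π(0.705)² = 1.56145 m².
Resultant F = γ·h_c·A = 10.97739 × 3.25356 × 1.56145 = 55.7681 kN.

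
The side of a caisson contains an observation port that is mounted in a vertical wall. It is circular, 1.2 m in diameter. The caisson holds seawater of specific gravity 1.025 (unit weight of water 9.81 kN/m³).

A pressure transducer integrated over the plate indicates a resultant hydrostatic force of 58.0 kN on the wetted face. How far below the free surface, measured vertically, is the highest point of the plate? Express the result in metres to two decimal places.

γ = 1.025 × 9.81 = 10.05525 kN/m³.
A = π(0.6)² = 1.13097 m².
From F = γ·h_c·A, the centroid depth is h_c = 58.0/(10.05525 × 1.13097) = 5.10016 m.
The centroid is at the centre, 0.6 m below the top of the plate, so the highest point sits at h_top = 5.10016 − 0.6 = 4.50016 m below the surface.

d_top ≈ 4.50 m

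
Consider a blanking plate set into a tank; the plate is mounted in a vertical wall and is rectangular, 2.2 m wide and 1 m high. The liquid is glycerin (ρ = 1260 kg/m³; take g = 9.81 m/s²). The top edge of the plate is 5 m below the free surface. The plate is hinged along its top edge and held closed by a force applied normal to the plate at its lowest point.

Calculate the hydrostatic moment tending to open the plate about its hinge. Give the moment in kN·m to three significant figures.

M ≈ 77.0 kN·m

γ = ρg = 1260 × 9.81 / 1000 = 12.3606 kN/m³.
The centroid lies 1/2 = 0.5 m below the top edge, so the centroid depth is h_c = 5 + 0.5 = 5.5 m.
A = 2.2 × 1 = 2.2 m².
Resultant F = γ·h_c·A = 12.3606 × 5.5 × 2.2 = 149.563 kN.
I_c = b·h³/12 = 2.2 × 1³/12 = 0.183333 m⁴.
Centre of pressure: y_p = y_c + I_c/(y_c·A) = 5.5 + 0.183333/(5.5 × 2.2) = 5.5 + 0.0151515 = 5.51515 m along the plane.
The resultant acts 0.5 + 0.0151515 = 0.515151 m (along the plate) below the hinge at the top edge, so the moment about the hinge is M = F × 0.515151 = 149.563 × 0.515151 = 77.0475 kN·m.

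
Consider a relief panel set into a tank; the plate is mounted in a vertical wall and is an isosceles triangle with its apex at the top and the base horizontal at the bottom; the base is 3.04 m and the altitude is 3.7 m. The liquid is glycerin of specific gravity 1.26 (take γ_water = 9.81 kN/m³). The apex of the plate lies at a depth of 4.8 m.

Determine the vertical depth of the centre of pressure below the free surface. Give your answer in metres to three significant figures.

h_p = 7.37 m

γ = 1.26 × 9.81 = 12.3606 kN/m³.
With the apex up, the centroid sits 2h/3 = 2 × 3.7/3 = 2.46667 m below the apex, so the centroid depth is h_c = 4.8 + 2.46667 = 7.26667 m.
A = ½ × 3.04 × 3.7 = 5.624 m².
Resultant F = γ·h_c·A = 12.3606 × 7.26667 × 5.624 = 505.15 kN.
I_c = b·h³/36 = 3.04 × 3.7³/36 = 4.27736 m⁴.
Centre of pressure: y_p = y_c + I_c/(y_c·A) = 7.26667 + 4.27736/(7.26667 × 5.624) = 7.26667 + 0.104663 = 7.37133 m along the plane.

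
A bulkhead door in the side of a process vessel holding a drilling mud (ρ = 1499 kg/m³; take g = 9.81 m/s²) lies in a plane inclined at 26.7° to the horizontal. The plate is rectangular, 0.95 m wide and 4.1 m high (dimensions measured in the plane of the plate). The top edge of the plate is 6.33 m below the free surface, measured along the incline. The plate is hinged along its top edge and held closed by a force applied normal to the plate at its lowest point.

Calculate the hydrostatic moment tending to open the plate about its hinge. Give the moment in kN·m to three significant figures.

γ = ρg = 1499 × 9.81 / 1000 = 14.70519 kN/m³.
Let θ = 26.7° be the plate's angle to the horizontal; measure y along the incline from where the plane meets the free surface. Vertical depth h = y·sinθ with sinθ = 0.449319.
The centroid lies 4.1/2 = 2.05 m below the top edge, so y_c = 6.33 + 2.05 = 8.38 m and h_c = 8.38 × 0.449319 = 3.76529 m.
A = 0.95 × 4.1 = 3.895 m².
Resultant F = γ·h_c·A = 14.70519 × 3.76529 × 3.895 = 215.663 kN.
I_c = b·h³/12 = 0.95 × 4.1³/12 = 5.45625 m⁴.
Centre of pressure: y_p = y_c + I_c/(y_c·A) = 8.38 + 5.45625/(8.38 × 3.895) = 8.38 + 0.167164 = 8.54716 m along the plane.
The resultant acts 2.05 + 0.167164 = 2.21716 m (along the plate) below the hinge at the top edge, so the moment about the hinge is M = F × 2.21716 = 215.663 × 2.21716 = 478.159 kN·m.

M ≈ 478 kN·m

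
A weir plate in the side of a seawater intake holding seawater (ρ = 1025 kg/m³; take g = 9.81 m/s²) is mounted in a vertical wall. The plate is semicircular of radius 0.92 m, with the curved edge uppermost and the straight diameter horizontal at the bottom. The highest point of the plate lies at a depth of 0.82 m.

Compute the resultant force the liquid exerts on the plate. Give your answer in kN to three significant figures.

F ≈ 18.0 kN

γ = ρg = 1025 × 9.81 / 1000 = 10.05525 kN/m³.
The centroid lies 4r/(3π) = 0.39046 m above the diameter, so r − 4r/(3π) = 0.92 − 0.39046 = 0.52954 m below the topmost point, so the centroid depth is h_c = 0.82 + 0.52954 = 1.34954 m.
A = πr²/2 = π × 0.92²/2 = 1.32952 m².
Resultant F = γ·h_c·A = 10.05525 × 1.34954 × 1.32952 = 18.0415 kN.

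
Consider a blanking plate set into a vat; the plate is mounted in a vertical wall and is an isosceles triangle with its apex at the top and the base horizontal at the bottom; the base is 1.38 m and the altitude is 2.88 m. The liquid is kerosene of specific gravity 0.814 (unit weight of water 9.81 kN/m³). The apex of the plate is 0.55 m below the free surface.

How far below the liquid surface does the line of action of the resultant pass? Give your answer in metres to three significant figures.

h_p = 2.66 m

γ = 0.814 × 9.81 = 7.98534 kN/m³.
With the apex up, the centroid sits 2h/3 = 2 × 2.88/3 = 1.92 m below the apex, so the centroid depth is h_c = 0.55 + 1.92 = 2.47 m.
A = ½ × 1.38 × 2.88 = 1.9872 m².
Resultant F = γ·h_c·A = 7.98534 × 2.47 × 1.9872 = 39.1951 kN.
I_c = b·h³/36 = 1.38 × 2.88³/36 = 0.915702 m⁴.
Centre of pressure: y_p = y_c + I_c/(y_c·A) = 2.47 + 0.915702/(2.47 × 1.9872) = 2.47 + 0.186559 = 2.65656 m along the plane.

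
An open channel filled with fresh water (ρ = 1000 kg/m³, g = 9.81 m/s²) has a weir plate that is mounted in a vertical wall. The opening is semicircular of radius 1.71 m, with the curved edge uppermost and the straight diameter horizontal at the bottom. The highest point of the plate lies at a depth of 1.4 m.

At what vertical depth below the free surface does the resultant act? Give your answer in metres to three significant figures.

γ = ρg = 1000 × 9.81 = 9810 N/m³ = 9.81 kN/m³.
The centroid lies 4r/(3π) = 0.725747 m above the diameter, so r − 4r/(3π) = 1.71 − 0.725747 = 0.984253 m below the topmost point, so the centroid depth is h_c = 1.4 + 0.984253 = 2.38425 m.
A = πr²/2 = π × 1.71²/2 = 4.59317 m².
Resultant F = γ·h_c·A = 9.81 × 2.38425 × 4.59317 = 107.432 kN.
I_c = (π/8 − 8/(9π))·r⁴ = 0.109757 × 1.71⁴ = 0.938462 m⁴.
Centre of pressure: y_p = y_c + I_c/(y_c·A) = 2.38425 + 0.938462/(2.38425 × 4.59317) = 2.38425 + 0.0856944 = 2.46994 m along the plane.

h_p = 2.47 m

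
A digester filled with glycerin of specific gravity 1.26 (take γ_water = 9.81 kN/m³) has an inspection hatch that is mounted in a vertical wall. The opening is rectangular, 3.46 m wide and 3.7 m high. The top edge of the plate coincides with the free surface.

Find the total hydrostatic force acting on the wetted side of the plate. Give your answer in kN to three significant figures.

γ = 1.26 × 9.81 = 12.3606 kN/m³.
The centroid lies 3.7/2 = 1.85 m below the top edge, so the centroid depth is h_c = 1.85 m.
A = 3.46 × 3.7 = 12.802 m².
Resultant F = γ·h_c·A = 12.3606 × 1.85 × 12.802 = 292.745 kN.

F ≈ 293 kN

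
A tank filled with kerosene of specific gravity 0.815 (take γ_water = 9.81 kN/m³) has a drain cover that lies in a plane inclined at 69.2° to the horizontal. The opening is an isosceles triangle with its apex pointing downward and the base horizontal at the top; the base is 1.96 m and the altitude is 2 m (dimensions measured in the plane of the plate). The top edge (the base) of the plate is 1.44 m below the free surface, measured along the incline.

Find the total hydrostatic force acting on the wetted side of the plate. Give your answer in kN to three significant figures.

F ≈ 30.9 kN

γ = 0.815 × 9.81 = 7.99515 kN/m³.
Let θ = 69.2° be the plate's angle to the horizontal; measure y along the incline from where the plane meets the free surface. Vertical depth h = y·sinθ with sinθ = 0.934826.
With the apex down, the centroid sits h/3 = 2/3 = 0.666667 m below the base (the top edge), so y_c = 1.44 + 0.666667 = 2.10667 m and h_c = 2.10667 × 0.934826 = 1.96937 m.
A = ½ × 1.96 × 2 = 1.96 m².
Resultant F = γ·h_c·A = 7.99515 × 1.96937 × 1.96 = 30.861 kN.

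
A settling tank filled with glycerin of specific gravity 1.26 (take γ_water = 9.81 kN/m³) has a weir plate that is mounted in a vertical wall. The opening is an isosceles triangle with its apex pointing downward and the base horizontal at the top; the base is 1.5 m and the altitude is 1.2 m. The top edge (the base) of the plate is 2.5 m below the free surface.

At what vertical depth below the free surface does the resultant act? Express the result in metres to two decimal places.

γ = 1.26 × 9.81 = 12.3606 kN/m³.
With the apex down, the centroid sits h/3 = 1.2/3 = 0.4 m below the base (the top edge), so the centroid depth is h_c = 2.5 + 0.4 = 2.9 m.
A = ½ × 1.5 × 1.2 = 0.9 m².
Resultant F = γ·h_c·A = 12.3606 × 2.9 × 0.9 = 32.2612 kN.
I_c = b·h³/36 = 1.5 × 1.2³/36 = 0.072 m⁴.
Centre of pressure: y_p = y_c + I_c/(y_c·A) = 2.9 + 0.072/(2.9 × 0.9) = 2.9 + 0.0275862 = 2.92759 m along the plane.

h_p = 2.93 m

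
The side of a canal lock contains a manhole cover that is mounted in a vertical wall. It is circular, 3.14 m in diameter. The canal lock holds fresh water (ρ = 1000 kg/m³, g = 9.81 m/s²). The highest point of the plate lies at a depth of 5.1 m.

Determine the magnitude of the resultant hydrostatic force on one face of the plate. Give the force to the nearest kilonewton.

γ = ρg = 1000 × 9.81 = 9810 N/m³ = 9.81 kN/m³.
The centroid is at the centre, 1.57 m below the top of the plate, so the centroid depth is h_c = 5.1 + 1.57 = 6.67 m.
A = π(1.57)² = 7.74371 m².
Resultant F = γ·h_c·A = 9.81 × 6.67 × 7.74371 = 506.692 kN.

F ≈ 507 kN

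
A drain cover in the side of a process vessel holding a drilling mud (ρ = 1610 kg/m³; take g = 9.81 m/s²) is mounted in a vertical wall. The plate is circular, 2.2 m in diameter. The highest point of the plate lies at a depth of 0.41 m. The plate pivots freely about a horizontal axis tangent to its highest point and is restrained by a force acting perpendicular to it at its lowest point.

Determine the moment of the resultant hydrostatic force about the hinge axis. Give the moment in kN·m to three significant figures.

γ = ρg = 1610 × 9.81 / 1000 = 15.7941 kN/m³.
The centroid is at the centre, 1.1 m below the top of the plate, so the centroid depth is h_c = 0.41 + 1.1 = 1.51 m.
A = π(1.1)² = 3.80133 m².
Resultant F = γ·h_c·A = 15.7941 × 1.51 × 3.80133 = 90.6583 kN.
I_c = πr⁴/4 = π × 1.1⁴/4 = 1.1499 m⁴.
Centre of pressure: y_p = y_c + I_c/(y_c·A) = 1.51 + 1.1499/(1.51 × 3.80133) = 1.51 + 0.200331 = 1.71033 m along the plane.
The resultant acts 1.1 + 0.200331 = 1.30033 m (along the plate) below the hinge at the top edge, so the moment about the hinge is M = F × 1.30033 = 90.6583 × 1.30033 = 117.886 kN·m.

M ≈ 118 kN·m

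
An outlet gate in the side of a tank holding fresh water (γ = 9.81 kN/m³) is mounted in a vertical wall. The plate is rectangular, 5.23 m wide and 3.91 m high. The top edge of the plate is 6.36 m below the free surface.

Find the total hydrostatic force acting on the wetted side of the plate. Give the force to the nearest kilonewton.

γ = 9.81 kN/m³.
The centroid lies 3.91/2 = 1.955 m below the top edge, so the centroid depth is h_c = 6.36 + 1.955 = 8.315 m.
A = 5.23 × 3.91 = 20.4493 m².
Resultant F = γ·h_c·A = 9.81 × 8.315 × 20.4493 = 1668.05 kN.

F ≈ 1668 kN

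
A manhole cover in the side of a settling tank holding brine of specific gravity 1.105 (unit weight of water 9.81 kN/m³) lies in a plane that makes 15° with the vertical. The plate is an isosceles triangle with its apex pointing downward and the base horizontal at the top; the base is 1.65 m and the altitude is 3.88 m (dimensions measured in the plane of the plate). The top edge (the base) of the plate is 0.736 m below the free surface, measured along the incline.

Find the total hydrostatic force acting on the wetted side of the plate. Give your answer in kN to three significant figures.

F ≈ 68.0 kN

γ = 1.105 × 9.81 = 10.84005 kN/m³.
The plate makes 15° with the vertical, i.e. θ = 90° − 15° = 75° to the horizontal. Measuring y along the incline from the free-surface line, vertical depth h = y·sinθ with sinθ = 0.965926.
With the apex down, the centroid sits h/3 = 3.88/3 = 1.29333 m below the base (the top edge), so y_c = 0.736 + 1.29333 = 2.02933 m and h_c = 2.02933 × 0.965926 = 1.96018 m.
A = ½ × 1.65 × 3.88 = 3.201 m².
Resultant F = γ·h_c·A = 10.84005 × 1.96018 × 3.201 = 68.0163 kN.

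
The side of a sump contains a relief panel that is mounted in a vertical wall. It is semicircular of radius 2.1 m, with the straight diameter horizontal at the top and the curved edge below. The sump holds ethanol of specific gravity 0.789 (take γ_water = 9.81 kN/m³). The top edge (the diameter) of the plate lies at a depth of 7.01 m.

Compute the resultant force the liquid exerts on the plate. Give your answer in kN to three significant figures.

γ = 0.789 × 9.81 = 7.74009 kN/m³.
The centroid of a semicircle lies 4r/(3π) = 0.891268 m from the diameter, here below the top edge, so the centroid depth is h_c = 7.01 + 0.891268 = 7.90127 m.
A = πr²/2 = π × 2.1²/2 = 6.92721 m².
Resultant F = γ·h_c·A = 7.74009 × 7.90127 × 6.92721 = 423.644 kN.

F ≈ 424 kN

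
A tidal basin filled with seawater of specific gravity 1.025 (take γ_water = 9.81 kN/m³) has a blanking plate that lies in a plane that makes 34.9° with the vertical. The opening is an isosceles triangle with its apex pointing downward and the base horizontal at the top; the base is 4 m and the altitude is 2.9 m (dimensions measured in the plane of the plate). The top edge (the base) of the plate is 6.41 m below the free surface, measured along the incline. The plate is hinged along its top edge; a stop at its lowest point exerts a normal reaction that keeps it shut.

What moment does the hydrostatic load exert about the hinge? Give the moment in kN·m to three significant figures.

M ≈ 363 kN·m

γ = 1.025 × 9.81 = 10.05525 kN/m³.
The plate makes 34.9° with the vertical, i.e. θ = 90° − 34.9° = 55.1° to the horizontal. Measuring y along the incline from the free-surface line, vertical depth h = y·sinθ with sinθ = 0.820152.
With the apex down, the centroid sits h/3 = 2.9/3 = 0.966667 m below the base (the top edge), so y_c = 6.41 + 0.966667 = 7.37667 m and h_c = 7.37667 × 0.820152 = 6.04999 m.
A = ½ × 4 × 2.9 = 5.8 m².
Resultant F = γ·h_c·A = 10.05525 × 6.04999 × 5.8 = 352.838 kN.
I_c = b·h³/36 = 4 × 2.9³/36 = 2.70989 m⁴.
Centre of pressure: y_p = y_c + I_c/(y_c·A) = 7.37667 + 2.70989/(7.37667 × 5.8) = 7.37667 + 0.0633378 = 7.44001 m along the plane.
The resultant acts 0.966667 + 0.0633378 = 1.03 m (along the plate) below the hinge at the top edge, so the moment about the hinge is M = F × 1.03 = 352.838 × 1.03 = 363.423 kN·m.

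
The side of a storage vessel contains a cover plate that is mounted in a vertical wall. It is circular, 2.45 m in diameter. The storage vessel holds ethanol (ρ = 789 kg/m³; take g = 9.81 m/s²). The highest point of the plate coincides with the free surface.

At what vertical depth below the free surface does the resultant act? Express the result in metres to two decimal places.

γ = ρg = 789 × 9.81 / 1000 = 7.74009 kN/m³.
The centroid is at the centre, 1.225 m below the top of the plate, so the centroid depth is h_c = 1.225 m.
A = π(1.225)² = 4.71435 m².
Resultant F = γ·h_c·A = 7.74009 × 1.225 × 4.71435 = 44.6996 kN.
I_c = πr⁴/4 = π × 1.225⁴/4 = 1.76862 m⁴.
Centre of pressure: y_p = y_c + I_c/(y_c·A) = 1.225 + 1.76862/(1.225 × 4.71435) = 1.225 + 0.30625 = 1.53125 m along the plane.

h_p = 1.53 m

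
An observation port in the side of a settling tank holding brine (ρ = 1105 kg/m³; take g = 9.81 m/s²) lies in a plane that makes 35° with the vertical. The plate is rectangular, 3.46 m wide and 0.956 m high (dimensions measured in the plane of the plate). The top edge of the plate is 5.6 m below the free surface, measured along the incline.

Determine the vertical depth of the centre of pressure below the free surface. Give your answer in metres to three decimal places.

γ = ρg = 1105 × 9.81 / 1000 = 10.84005 kN/m³.
The plate makes 35° with the vertical, i.e. θ = 90° − 35° = 55° to the horizontal. Measuring y along the incline from the free-surface line, vertical depth h = y·sinθ with sinθ = 0.819152.
The centroid lies 0.956/2 = 0.478 m below the top edge, so y_c = 5.6 + 0.478 = 6.078 m and h_c = 6.078 × 0.819152 = 4.97881 m.
A = 3.46 × 0.956 = 3.30776 m².
Resultant F = γ·h_c·A = 10.84005 × 4.97881 × 3.30776 = 178.522 kN.
I_c = b·h³/12 = 3.46 × 0.956³/12 = 0.251923 m⁴.
Centre of pressure: y_p = y_c + I_c/(y_c·A) = 6.078 + 0.251923/(6.078 × 3.30776) = 6.078 + 0.0125306 = 6.09053 m along the plane.
Vertically, h_p = y_p·sinθ = 6.09053 × 0.819152 = 4.98907 m.

h_p = 4.989 m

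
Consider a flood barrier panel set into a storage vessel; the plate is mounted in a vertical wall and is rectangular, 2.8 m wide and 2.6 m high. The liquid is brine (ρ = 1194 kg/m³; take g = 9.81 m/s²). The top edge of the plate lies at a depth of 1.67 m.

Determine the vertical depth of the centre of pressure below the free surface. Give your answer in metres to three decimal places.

γ = ρg = 1194 × 9.81 / 1000 = 11.71314 kN/m³.
The centroid lies 2.6/2 = 1.3 m below the top edge, so the centroid depth is h_c = 1.67 + 1.3 = 2.97 m.
A = 2.8 × 2.6 = 7.28 m².
Resultant F = γ·h_c·A = 11.71314 × 2.97 × 7.28 = 253.257 kN.
I_c = b·h³/12 = 2.8 × 2.6³/12 = 4.10107 m⁴.
Centre of pressure: y_p = y_c + I_c/(y_c·A) = 2.97 + 4.10107/(2.97 × 7.28) = 2.97 + 0.189675 = 3.15968 m along the plane.

h_p = 3.160 m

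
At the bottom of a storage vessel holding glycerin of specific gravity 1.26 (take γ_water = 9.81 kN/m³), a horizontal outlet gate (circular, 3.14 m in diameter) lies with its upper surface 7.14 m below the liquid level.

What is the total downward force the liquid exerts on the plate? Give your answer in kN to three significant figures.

F ≈ 683 kN

γ = 1.26 × 9.81 = 12.3606 kN/m³.
The plate is horizontal, so pressure is uniform at p = γ·h = 12.3606 × 7.14 = 88.2547 kN/m².
A = π(1.57)² = 7.74371 m².
F = p·A = 88.2547 × 7.74371 = 683.419 kN.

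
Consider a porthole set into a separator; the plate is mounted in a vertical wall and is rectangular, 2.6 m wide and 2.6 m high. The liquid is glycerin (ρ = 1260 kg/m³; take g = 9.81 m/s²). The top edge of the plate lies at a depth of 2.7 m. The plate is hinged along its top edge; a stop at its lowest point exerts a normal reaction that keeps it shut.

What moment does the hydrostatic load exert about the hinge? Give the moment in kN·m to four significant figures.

M ≈ 481.6 kN·m

γ = ρg = 1260 × 9.81 / 1000 = 12.3606 kN/m³.
The centroid lies 2.6/2 = 1.3 m below the top edge, so the centroid depth is h_c = 2.7 + 1.3 = 4 m.
A = 2.6 × 2.6 = 6.76 m².
Resultant F = γ·h_c·A = 12.3606 × 4 × 6.76 = 334.231 kN.
I_c = b·h³/12 = 2.6 × 2.6³/12 = 3.80813 m⁴.
Centre of pressure: y_p = y_c + I_c/(y_c·A) = 4 + 3.80813/(4 × 6.76) = 4 + 0.140833 = 4.14083 m along the plane.
The resultant acts 1.3 + 0.140833 = 1.44083 m (along the plate) below the hinge at the top edge, so the moment about the hinge is M = F × 1.44083 = 334.231 × 1.44083 = 481.57 kN·m.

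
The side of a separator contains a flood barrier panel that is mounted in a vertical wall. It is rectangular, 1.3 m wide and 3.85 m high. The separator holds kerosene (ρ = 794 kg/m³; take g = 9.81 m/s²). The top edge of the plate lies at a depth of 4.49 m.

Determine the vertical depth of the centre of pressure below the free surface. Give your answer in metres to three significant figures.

h_p = 6.61 m

γ = ρg = 794 × 9.81 / 1000 = 7.78914 kN/m³.
The centroid lies 3.85/2 = 1.925 m below the top edge, so the centroid depth is h_c = 4.49 + 1.925 = 6.415 m.
A = 1.3 × 3.85 = 5.005 m².
Resultant F = γ·h_c·A = 7.78914 × 6.415 × 5.005 = 250.087 kN.
I_c = b·h³/12 = 1.3 × 3.85³/12 = 6.18222 m⁴.
Centre of pressure: y_p = y_c + I_c/(y_c·A) = 6.415 + 6.18222/(6.415 × 5.005) = 6.415 + 0.19255 = 6.60755 m along the plane.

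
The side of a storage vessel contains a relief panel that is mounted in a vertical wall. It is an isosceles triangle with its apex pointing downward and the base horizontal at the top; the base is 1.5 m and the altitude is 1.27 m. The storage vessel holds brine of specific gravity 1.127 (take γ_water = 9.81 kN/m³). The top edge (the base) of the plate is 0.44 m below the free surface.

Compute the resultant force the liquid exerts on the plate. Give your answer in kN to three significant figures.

F ≈ 9.09 kN

γ = 1.127 × 9.81 = 11.05587 kN/m³.
With the apex down, the centroid sits h/3 = 1.27/3 = 0.423333 m below the base (the top edge), so the centroid depth is h_c = 0.44 + 0.423333 = 0.863333 m.
A = ½ × 1.5 × 1.27 = 0.9525 m².
Resultant F = γ·h_c·A = 11.05587 × 0.863333 × 0.9525 = 9.09151 kN.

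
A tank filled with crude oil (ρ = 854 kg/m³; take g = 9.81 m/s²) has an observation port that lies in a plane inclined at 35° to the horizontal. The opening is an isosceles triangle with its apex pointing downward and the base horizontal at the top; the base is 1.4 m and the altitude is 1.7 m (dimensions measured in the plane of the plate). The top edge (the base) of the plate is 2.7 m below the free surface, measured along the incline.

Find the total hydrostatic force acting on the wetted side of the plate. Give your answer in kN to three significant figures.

F ≈ 18.7 kN

γ = ρg = 854 × 9.81 / 1000 = 8.37774 kN/m³.
Let θ = 35° be the plate's angle to the horizontal; measure y along the incline from where the plane meets the free surface. Vertical depth h = y·sinθ with sinθ = 0.573576.
With the apex down, the centroid sits h/3 = 1.7/3 = 0.566667 m below the base (the top edge), so y_c = 2.7 + 0.566667 = 3.26667 m and h_c = 3.26667 × 0.573576 = 1.87368 m.
A = ½ × 1.4 × 1.7 = 1.19 m².
Resultant F = γ·h_c·A = 8.37774 × 1.87368 × 1.19 = 18.6797 kN.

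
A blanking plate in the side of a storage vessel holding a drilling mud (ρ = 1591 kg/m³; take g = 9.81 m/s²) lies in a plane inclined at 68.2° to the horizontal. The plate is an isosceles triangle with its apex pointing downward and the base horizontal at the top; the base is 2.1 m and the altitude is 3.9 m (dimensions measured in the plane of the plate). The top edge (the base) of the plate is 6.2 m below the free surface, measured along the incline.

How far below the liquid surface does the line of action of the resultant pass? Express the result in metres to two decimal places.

h_p = 7.07 m

γ = ρg = 1591 × 9.81 / 1000 = 15.60771 kN/m³.
Let θ = 68.2° be the plate's angle to the horizontal; measure y along the incline from where the plane meets the free surface. Vertical depth h = y·sinθ with sinθ = 0.928486.
With the apex down, the centroid sits h/3 = 3.9/3 = 1.3 m below the base (the top edge), so y_c = 6.2 + 1.3 = 7.5 m and h_c = 7.5 × 0.928486 = 6.96365 m.
A = ½ × 2.1 × 3.9 = 4.095 m².
Resultant F = γ·h_c·A = 15.60771 × 6.96365 × 4.095 = 445.072 kN.
I_c = b·h³/36 = 2.1 × 3.9³/36 = 3.46027 m⁴.
Centre of pressure: y_p = y_c + I_c/(y_c·A) = 7.5 + 3.46027/(7.5 × 4.095) = 7.5 + 0.112667 = 7.61267 m along the plane.
Vertically, h_p = y_p·sinθ = 7.61267 × 0.928486 = 7.06826 m.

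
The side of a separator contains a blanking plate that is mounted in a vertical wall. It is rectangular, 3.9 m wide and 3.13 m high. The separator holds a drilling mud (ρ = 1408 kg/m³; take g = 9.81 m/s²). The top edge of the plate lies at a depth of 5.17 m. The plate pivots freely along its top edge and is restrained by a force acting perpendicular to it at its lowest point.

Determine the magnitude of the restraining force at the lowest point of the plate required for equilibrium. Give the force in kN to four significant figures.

P ≈ 611.8 kN

γ = ρg = 1408 × 9.81 / 1000 = 13.81248 kN/m³.
The centroid lies 3.13/2 = 1.565 m below the top edge, so the centroid depth is h_c = 5.17 + 1.565 = 6.735 m.
A = 3.9 × 3.13 = 12.207 m².
Resultant F = γ·h_c·A = 13.81248 × 6.735 × 12.207 = 1135.58 kN.
I_c = b·h³/12 = 3.9 × 3.13³/12 = 9.9659 m⁴.
Centre of pressure: y_p = y_c + I_c/(y_c·A) = 6.735 + 9.9659/(6.735 × 12.207) = 6.735 + 0.121219 = 6.85622 m along the plane.
The resultant acts 1.565 + 0.121219 = 1.68622 m (along the plate) below the hinge at the top edge, so the moment about the hinge is M = F × 1.68622 = 1135.58 × 1.68622 = 1914.84 kN·m.
A normal force at the bottom, 3.13 m from the hinge, must supply this moment: P = 1914.84/3.13 = 611.77 kN.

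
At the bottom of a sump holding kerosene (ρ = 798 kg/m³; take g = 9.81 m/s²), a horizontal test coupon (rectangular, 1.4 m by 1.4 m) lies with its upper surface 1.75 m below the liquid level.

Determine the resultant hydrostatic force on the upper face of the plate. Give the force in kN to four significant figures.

γ = ρg = 798 × 9.81 / 1000 = 7.82838 kN/m³.
The plate is horizontal, so pressure is uniform at p = γ·h = 7.82838 × 1.75 = 13.6997 kN/m².
A = 1.4 × 1.4 = 1.96 m².
F = p·A = 13.6997 × 1.96 = 26.8514 kN.

F ≈ 26.85 kN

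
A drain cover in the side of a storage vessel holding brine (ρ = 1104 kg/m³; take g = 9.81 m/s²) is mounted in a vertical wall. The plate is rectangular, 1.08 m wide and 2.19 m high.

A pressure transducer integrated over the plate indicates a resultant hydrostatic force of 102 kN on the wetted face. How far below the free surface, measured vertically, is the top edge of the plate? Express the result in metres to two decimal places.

γ = ρg = 1104 × 9.81 / 1000 = 10.83024 kN/m³.
A = 1.08 × 2.19 = 2.3652 m².
From F = γ·h_c·A, the centroid depth is h_c = 102/(10.83024 × 2.3652) = 3.98194 m.
The centroid lies 2.19/2 = 1.095 m below the top edge, so the top edge sits at h_top = 3.98194 − 1.095 = 2.88694 m below the surface.

d_top ≈ 2.89 m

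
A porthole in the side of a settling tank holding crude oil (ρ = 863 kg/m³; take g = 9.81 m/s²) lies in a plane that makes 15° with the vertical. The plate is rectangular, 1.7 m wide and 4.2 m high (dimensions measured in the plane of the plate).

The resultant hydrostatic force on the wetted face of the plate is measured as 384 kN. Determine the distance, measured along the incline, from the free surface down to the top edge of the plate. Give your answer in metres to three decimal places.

γ = ρg = 863 × 9.81 / 1000 = 8.46603 kN/m³.
A = 1.7 × 4.2 = 7.14 m².
From F = γ·h_c·A, the centroid depth is h_c = 384/(8.46603 × 7.14) = 6.35262 m.
The plate makes 15° with the vertical, i.e. θ = 90° − 15° = 75° to the horizontal. Measuring y along the incline from the free-surface line, vertical depth h = y·sinθ with sinθ = 0.965926.
Along the incline, y_c = h_c/sinθ = 6.35262/0.965926 = 6.57671 m.
The centroid lies 4.2/2 = 2.1 m below the top edge, so the top edge sits at y_top = 6.57671 − 2.1 = 4.47671 m along the incline.

y_top ≈ 4.477 m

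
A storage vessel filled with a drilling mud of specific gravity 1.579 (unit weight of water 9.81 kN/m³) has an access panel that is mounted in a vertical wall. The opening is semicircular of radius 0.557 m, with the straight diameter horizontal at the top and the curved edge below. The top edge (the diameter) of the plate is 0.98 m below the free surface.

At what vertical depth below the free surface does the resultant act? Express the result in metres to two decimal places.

γ = 1.579 × 9.81 = 15.48999 kN/m³.
The centroid of a semicircle lies 4r/(3π) = 0.236398 m from the diameter, here below the top edge, so the centroid depth is h_c = 0.98 + 0.236398 = 1.2164 m.
A = πr²/2 = π × 0.557²/2 = 0.487338 m².
Resultant F = γ·h_c·A = 15.48999 × 1.2164 × 0.487338 = 9.18243 kN.
I_c = (π/8 − 8/(9π))·r⁴ = 0.109757 × 0.557⁴ = 0.0105646 m⁴.
Centre of pressure: y_p = y_c + I_c/(y_c·A) = 1.2164 + 0.0105646/(1.2164 × 0.487338) = 1.2164 + 0.0178216 = 1.23422 m along the plane.

h_p = 1.23 m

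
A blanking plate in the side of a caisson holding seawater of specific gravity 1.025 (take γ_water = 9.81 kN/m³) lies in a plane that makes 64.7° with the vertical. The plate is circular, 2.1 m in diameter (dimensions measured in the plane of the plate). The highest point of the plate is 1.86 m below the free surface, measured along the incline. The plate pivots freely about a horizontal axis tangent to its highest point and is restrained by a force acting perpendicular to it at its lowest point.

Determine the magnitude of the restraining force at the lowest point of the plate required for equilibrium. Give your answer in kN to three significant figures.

γ = 1.025 × 9.81 = 10.05525 kN/m³.
The plate makes 64.7° with the vertical, i.e. θ = 90° − 64.7° = 25.3° to the horizontal. Measuring y along the incline from the free-surface line, vertical depth h = y·sinθ with sinθ = 0.427358.
The centroid is at the centre, 1.05 m below the top of the plate, so y_c = 1.86 + 1.05 = 2.91 m and h_c = 2.91 × 0.427358 = 1.24361 m.
A = π(1.05)² = 3.46361 m².
Resultant F = γ·h_c·A = 10.05525 × 1.24361 × 3.46361 = 43.3118 kN.
I_c = πr⁴/4 = π × 1.05⁴/4 = 0.954656 m⁴.
Centre of pressure: y_p = y_c + I_c/(y_c·A) = 2.91 + 0.954656/(2.91 × 3.46361) = 2.91 + 0.0947163 = 3.00472 m along the plane.
The resultant acts 1.05 + 0.0947163 = 1.14472 m (along the plate) below the hinge at the top edge, so the moment about the hinge is M = F × 1.14472 = 43.3118 × 1.14472 = 49.5799 kN·m.
A normal force at the bottom, 2.1 m from the hinge, must supply this moment: P = 49.5799/2.1 = 23.6095 kN.

P ≈ 23.6 kN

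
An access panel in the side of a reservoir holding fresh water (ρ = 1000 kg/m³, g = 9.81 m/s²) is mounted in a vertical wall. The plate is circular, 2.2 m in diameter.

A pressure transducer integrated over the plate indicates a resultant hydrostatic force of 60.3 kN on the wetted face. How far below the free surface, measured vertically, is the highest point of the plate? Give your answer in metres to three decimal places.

d_top ≈ 0.517 m

γ = ρg = 1000 × 9.81 = 9810 N/m³ = 9.81 kN/m³.
A = π(1.1)² = 3.80133 m².
From F = γ·h_c·A, the centroid depth is h_c = 60.3/(9.81 × 3.80133) = 1.61701 m.
The centroid is at the centre, 1.1 m below the top of the plate, so the highest point sits at h_top = 1.61701 − 1.1 = 0.51701 m below the surface.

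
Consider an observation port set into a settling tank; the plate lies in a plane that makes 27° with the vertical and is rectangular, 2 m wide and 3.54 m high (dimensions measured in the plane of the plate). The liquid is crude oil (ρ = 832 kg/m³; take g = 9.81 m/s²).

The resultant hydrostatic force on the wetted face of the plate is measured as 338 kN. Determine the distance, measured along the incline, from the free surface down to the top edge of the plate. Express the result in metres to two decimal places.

γ = ρg = 832 × 9.81 / 1000 = 8.16192 kN/m³.
A = 2 × 3.54 = 7.08 m².
From F = γ·h_c·A, the centroid depth is h_c = 338/(8.16192 × 7.08) = 5.84913 m.
The plate makes 27° with the vertical, i.e. θ = 90° − 27° = 63° to the horizontal. Measuring y along the incline from the free-surface line, vertical depth h = y·sinθ with sinθ = 0.891007.
Along the incline, y_c = h_c/sinθ = 5.84913/0.891007 = 6.56463 m.
The centroid lies 3.54/2 = 1.77 m below the top edge, so the top edge sits at y_top = 6.56463 − 1.77 = 4.79463 m along the incline.

y_top ≈ 4.79 m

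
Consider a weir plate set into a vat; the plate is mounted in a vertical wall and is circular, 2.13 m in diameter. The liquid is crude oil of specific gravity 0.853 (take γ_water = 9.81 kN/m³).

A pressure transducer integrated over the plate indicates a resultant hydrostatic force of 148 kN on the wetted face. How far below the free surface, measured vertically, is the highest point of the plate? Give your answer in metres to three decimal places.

d_top ≈ 3.899 m

γ = 0.853 × 9.81 = 8.36793 kN/m³.
A = π(1.065)² = 3.56327 m².
From F = γ·h_c·A, the centroid depth is h_c = 148/(8.36793 × 3.56327) = 4.96358 m.
The centroid is at the centre, 1.065 m below the top of the plate, so the highest point sits at h_top = 4.96358 − 1.065 = 3.89858 m below the surface.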